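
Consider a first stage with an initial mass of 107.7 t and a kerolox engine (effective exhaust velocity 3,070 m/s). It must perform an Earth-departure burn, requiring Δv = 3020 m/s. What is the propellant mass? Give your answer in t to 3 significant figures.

Rocket equation: m₀/m_f = exp(Δv / v_e) = exp(3020 / 3070.0) = exp(0.9837) = 2.6744.
m_f = 107.7 / 2.6744 = 40.2707 t, so propellant = m₀ − m_f = 107.7 − 40.2707 = 67.4293 t.

propellant mass ≈ 67.4 t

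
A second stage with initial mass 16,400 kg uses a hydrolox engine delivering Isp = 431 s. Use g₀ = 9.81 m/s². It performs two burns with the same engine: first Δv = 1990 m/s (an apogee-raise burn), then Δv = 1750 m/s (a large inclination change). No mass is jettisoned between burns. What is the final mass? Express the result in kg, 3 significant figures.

final mass ≈ 6770 kg

v_e = Isp · g₀ = 431 × 9.81 = 4228.1 m/s.
After the first burn: m = 16400 × exp(−1990/4228.1) = 16400 × 0.62459 = 10,243.3 kg.
After the second burn: m = 10,243.3 × exp(−1750/4228.1) = 10,243.3 × 0.66107 = 6,771.54 kg.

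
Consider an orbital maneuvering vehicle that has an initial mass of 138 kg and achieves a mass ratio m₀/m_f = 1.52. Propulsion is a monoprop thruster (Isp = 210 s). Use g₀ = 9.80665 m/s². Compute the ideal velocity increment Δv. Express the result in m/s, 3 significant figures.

v_e = Isp · g₀ = 210 × 9.80665 = 2059.4 m/s.
By the Tsiolkovsky rocket equation, Δv = v_e · ln(1.52) = 2059.4 × 0.4187 ≈ 862.3 m/s.

Δv ≈ 862 m/s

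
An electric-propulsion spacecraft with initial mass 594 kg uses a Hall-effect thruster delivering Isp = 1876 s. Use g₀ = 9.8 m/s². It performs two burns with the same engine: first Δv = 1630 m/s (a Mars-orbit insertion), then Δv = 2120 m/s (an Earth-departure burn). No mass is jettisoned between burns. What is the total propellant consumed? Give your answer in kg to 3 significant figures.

total propellant consumed ≈ 110 kg

v_e = Isp · g₀ = 1876 × 9.8 = 18384.8 m/s.
After the first burn: m = 594 × exp(−1630/18384.8) = 594 × 0.91516 = 543.605 kg.
After the second burn: m = 543.605 × exp(−2120/18384.8) = 543.605 × 0.89109 = 484.401 kg.
Total propellant = m₀ − m_final = 594 − 484.401 = 109.599 kg.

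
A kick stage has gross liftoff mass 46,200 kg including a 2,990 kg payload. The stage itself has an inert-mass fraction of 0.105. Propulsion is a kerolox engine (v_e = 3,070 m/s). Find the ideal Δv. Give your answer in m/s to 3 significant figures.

Stage wet mass = m₀ − payload = 46,200 − 2,990 = 43,210 kg.
Stage dry mass = ε × stage wet mass = 0.105 × 43,210 = 4,537.05 kg.
Burnout mass m_f = stage dry + payload = 4,537.05 + 2,990 = 7,527.05 kg.
Δv = v_e · ln(46,200/7,527.05) = 3070.0 × ln(6.138) = 3070.0 × 1.8145 ≈ 5570 m/s.

Δv ≈ 5570 m/s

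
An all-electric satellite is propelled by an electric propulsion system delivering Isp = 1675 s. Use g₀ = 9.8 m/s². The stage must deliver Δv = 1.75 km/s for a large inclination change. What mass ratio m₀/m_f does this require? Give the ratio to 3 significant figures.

mass ratio ≈ 1.11

v_e = Isp · g₀ = 1675 × 9.8 = 16415.0 m/s.
m₀/m_f = exp(Δv / v_e) = exp(1750 / 16415.0) = exp(0.1066) = 1.1125.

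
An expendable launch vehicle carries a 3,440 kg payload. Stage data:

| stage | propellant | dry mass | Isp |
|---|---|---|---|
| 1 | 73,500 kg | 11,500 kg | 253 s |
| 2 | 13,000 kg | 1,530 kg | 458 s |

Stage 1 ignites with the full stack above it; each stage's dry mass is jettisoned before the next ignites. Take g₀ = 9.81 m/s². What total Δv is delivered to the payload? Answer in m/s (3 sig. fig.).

Ignition mass of stage 1 = 73,500+11,500 + 13,000+1,530 + 3,440 = 102,970 kg.
Stage 1: m₀ = 102,970 kg, m_f = 102,970 − 73,500 = 29,470 kg; Δv = 253×9.81×ln(3.494) = 2481.9×1.2511 ≈ 3105 m/s.
Stage 2: m₀ = 17,970 kg, m_f = 17,970 − 13,000 = 4,970 kg; Δv = 458×9.81×ln(3.616) = 4493.0×1.2853 ≈ 5775 m/s.
Total Δv = 3105 + 5775 = 8880 m/s.

Δv ≈ 8880 m/s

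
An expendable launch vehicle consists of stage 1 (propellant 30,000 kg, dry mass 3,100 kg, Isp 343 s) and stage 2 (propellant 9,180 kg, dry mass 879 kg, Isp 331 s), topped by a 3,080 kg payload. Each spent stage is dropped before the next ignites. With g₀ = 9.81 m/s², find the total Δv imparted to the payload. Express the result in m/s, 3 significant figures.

Δv ≈ 7420 m/s

Ignition mass of stage 1 = 30,000+3,100 + 9,180+879 + 3,080 = 46,239 kg.
Stage 1: m₀ = 46,239 kg, m_f = 46,239 − 30,000 = 16,239 kg; Δv = 343×9.81×ln(2.847) = 3364.8×1.0464 ≈ 3521 m/s.
Stage 2: m₀ = 13,139 kg, m_f = 13,139 − 9,180 = 3,959 kg; Δv = 331×9.81×ln(3.319) = 3247.1×1.1996 ≈ 3895 m/s.
Total Δv = 3521 + 3895 = 7416 m/s.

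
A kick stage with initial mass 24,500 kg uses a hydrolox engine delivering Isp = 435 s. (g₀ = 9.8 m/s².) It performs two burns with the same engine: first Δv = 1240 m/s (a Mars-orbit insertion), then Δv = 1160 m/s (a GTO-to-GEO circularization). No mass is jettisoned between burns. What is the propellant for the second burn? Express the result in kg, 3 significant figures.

propellant for the second burn ≈ 4360 kg

v_e = Isp · g₀ = 435 × 9.8 = 4263.0 m/s.
After the first burn: m = 24500 × exp(−1240/4263.0) = 24500 × 0.74761 = 18,316.4 kg.
After the second burn: m = 18,316.4 × exp(−1160/4263.0) = 18,316.4 × 0.76177 = 13,952.9 kg.
Second-burn propellant = 18,316.4 − 13,952.9 = 4,363.5 kg.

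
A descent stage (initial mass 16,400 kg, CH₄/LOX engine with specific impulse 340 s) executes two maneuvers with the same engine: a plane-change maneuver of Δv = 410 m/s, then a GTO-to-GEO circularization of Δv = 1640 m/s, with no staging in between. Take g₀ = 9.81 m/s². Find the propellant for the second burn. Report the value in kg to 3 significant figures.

propellant for the second burn ≈ 5630 kg

v_e = Isp · g₀ = 340 × 9.81 = 3335.4 m/s.
After the first burn: m = 16400 × exp(−410/3335.4) = 16400 × 0.88433 = 14,503 kg.
After the second burn: m = 14,503 × exp(−1640/3335.4) = 14,503 × 0.61159 = 8,869.89 kg.
Second-burn propellant = 14,503 − 8,869.89 = 5,633.11 kg.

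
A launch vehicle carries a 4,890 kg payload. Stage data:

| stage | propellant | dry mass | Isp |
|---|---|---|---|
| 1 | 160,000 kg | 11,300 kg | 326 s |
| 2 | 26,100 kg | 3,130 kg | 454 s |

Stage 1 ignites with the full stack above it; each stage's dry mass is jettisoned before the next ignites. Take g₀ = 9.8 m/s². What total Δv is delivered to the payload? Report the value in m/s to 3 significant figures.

Δv ≈ 11300 m/s

Ignition mass of stage 1 = 160,000+11,300 + 26,100+3,130 + 4,890 = 205,420 kg.
Stage 1: m₀ = 205,420 kg, m_f = 205,420 − 160,000 = 45,420 kg; Δv = 326×9.8×ln(4.523) = 3194.8×1.5091 ≈ 4821 m/s.
Stage 2: m₀ = 34,120 kg, m_f = 34,120 − 26,100 = 8,020 kg; Δv = 454×9.8×ln(4.254) = 4449.2×1.4479 ≈ 6442 m/s.
Total Δv = 4821 + 6442 = 11263 m/s.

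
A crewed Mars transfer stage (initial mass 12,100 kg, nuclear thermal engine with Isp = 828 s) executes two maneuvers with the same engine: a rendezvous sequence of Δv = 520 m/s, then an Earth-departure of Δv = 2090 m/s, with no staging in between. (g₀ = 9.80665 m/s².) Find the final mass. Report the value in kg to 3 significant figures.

v_e = Isp · g₀ = 828 × 9.80665 = 8119.9 m/s.
After the first burn: m = 12100 × exp(−520/8119.9) = 12100 × 0.93797 = 11,349.4 kg.
After the second burn: m = 11,349.4 × exp(−2090/8119.9) = 11,349.4 × 0.77307 = 8,773.88 kg.

final mass ≈ 8770 kg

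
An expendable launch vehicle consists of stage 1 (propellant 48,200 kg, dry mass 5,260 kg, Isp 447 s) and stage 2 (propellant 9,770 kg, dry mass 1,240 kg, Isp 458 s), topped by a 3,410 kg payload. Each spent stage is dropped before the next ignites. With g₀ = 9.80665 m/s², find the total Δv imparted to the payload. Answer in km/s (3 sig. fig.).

Δv ≈ 10.5 km/s

Ignition mass of stage 1 = 48,200+5,260 + 9,770+1,240 + 3,410 = 67,880 kg.
Stage 1: m₀ = 67,880 kg, m_f = 67,880 − 48,200 = 19,680 kg; Δv = 447×9.80665×ln(3.449) = 4383.6×1.2381 ≈ 5427 m/s.
Stage 2: m₀ = 14,420 kg, m_f = 14,420 − 9,770 = 4,650 kg; Δv = 458×9.80665×ln(3.101) = 4491.4×1.1317 ≈ 5083 m/s.
Total Δv = 5427 + 5083 = 10510 m/s.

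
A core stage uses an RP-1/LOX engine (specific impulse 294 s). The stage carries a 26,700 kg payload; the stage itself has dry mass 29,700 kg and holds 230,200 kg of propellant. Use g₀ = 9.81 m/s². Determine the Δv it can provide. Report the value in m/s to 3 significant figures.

v_e = Isp · g₀ = 294 × 9.81 = 2884.1 m/s.
m₀ = payload + dry + propellant = 26,700 + 29,700 + 230,200 = 286,600 kg.
m_f = payload + dry = 26,700 + 29,700 = 56,400 kg.
Δv = v_e · ln(m₀/m_f) = 2884.1 × ln(5.082) = 2884.1 × 1.6256 ≈ 4688.5 m/s.

Δv ≈ 4690 m/s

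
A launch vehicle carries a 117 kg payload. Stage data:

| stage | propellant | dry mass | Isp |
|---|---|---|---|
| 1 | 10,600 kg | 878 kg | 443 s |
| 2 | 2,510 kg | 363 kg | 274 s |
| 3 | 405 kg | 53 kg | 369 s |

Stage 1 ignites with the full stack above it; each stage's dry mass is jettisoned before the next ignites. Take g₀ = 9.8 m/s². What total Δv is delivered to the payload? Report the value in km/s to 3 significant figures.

Δv ≈ 13.3 km/s

Ignition mass of stage 1 = 10,600+878 + 2,510+363 + 405+53 + 117 = 14,926 kg.
Stage 1: m₀ = 14,926 kg, m_f = 14,926 − 10,600 = 4,326 kg; Δv = 443×9.8×ln(3.45) = 4341.4×1.2385 ≈ 5377 m/s.
Stage 2: m₀ = 3,448 kg, m_f = 3,448 − 2,510 = 938 kg; Δv = 274×9.8×ln(3.676) = 2685.2×1.3018 ≈ 3496 m/s.
Stage 3: m₀ = 575 kg, m_f = 575 − 405 = 170 kg; Δv = 369×9.8×ln(3.382) = 3616.2×1.2186 ≈ 4407 m/s.
Total Δv = 5377 + 3496 + 4407 = 13280 m/s.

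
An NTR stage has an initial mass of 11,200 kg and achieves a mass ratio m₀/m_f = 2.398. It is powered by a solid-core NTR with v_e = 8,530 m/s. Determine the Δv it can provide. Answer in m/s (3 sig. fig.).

Δv ≈ 7460 m/s

From the ideal rocket equation, Δv = v_e · ln(2.398) = 8530.0 × 0.8746 ≈ 7460.6 m/s.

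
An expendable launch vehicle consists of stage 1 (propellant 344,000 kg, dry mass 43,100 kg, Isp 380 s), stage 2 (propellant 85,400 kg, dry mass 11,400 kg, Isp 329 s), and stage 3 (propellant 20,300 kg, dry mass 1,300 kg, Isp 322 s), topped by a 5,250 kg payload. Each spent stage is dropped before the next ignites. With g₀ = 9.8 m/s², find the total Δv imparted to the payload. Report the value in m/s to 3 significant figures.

Δv ≈ 12400 m/s

Ignition mass of stage 1 = 344,000+43,100 + 85,400+11,400 + 20,300+1,300 + 5,250 = 510,750 kg.
Stage 1: m₀ = 510,750 kg, m_f = 510,750 − 344,000 = 166,750 kg; Δv = 380×9.8×ln(3.063) = 3724.0×1.1194 ≈ 4169 m/s.
Stage 2: m₀ = 123,650 kg, m_f = 123,650 − 85,400 = 38,250 kg; Δv = 329×9.8×ln(3.233) = 3224.2×1.1733 ≈ 3783 m/s.
Stage 3: m₀ = 26,850 kg, m_f = 26,850 − 20,300 = 6,550 kg; Δv = 322×9.8×ln(4.099) = 3155.6×1.4108 ≈ 4452 m/s.
Total Δv = 4169 + 3783 + 4452 = 12404 m/s.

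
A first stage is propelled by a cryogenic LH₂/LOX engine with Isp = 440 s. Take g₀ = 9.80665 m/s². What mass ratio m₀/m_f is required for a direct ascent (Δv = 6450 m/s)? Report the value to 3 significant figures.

mass ratio ≈ 4.46

v_e = Isp · g₀ = 440 × 9.80665 = 4314.9 m/s.
From the ideal rocket equation, m₀/m_f = exp(Δv / v_e) = exp(6450 / 4314.9) = exp(1.4948) = 4.4585.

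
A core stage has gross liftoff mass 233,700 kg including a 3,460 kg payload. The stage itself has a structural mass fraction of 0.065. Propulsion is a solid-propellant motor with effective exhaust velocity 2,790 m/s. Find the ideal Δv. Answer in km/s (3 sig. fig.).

Δv ≈ 7.09 km/s

Stage wet mass = m₀ − payload = 233,700 − 3,460 = 230,240 kg.
Stage dry mass = ε × stage wet mass = 0.065 × 230,240 = 14,965.6 kg.
Burnout mass m_f = stage dry + payload = 14,965.6 + 3,460 = 18,425.6 kg.
Δv = v_e · ln(233,700/18,425.6) = 2790.0 × ln(12.68) = 2790.0 × 2.5403 ≈ 7087 m/s.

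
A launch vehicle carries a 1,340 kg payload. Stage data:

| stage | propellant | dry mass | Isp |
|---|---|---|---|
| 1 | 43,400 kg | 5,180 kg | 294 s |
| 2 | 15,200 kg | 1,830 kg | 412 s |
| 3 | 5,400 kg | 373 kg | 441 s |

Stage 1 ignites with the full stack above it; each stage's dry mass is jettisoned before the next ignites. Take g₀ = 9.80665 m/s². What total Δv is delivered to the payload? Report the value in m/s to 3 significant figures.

Δv ≈ 12800 m/s

Ignition mass of stage 1 = 43,400+5,180 + 15,200+1,830 + 5,400+373 + 1,340 = 72,723 kg.
Stage 1: m₀ = 72,723 kg, m_f = 72,723 − 43,400 = 29,323 kg; Δv = 294×9.80665×ln(2.48) = 2883.2×0.9083 ≈ 2619 m/s.
Stage 2: m₀ = 24,143 kg, m_f = 24,143 − 15,200 = 8,943 kg; Δv = 412×9.80665×ln(2.7) = 4040.3×0.9931 ≈ 4013 m/s.
Stage 3: m₀ = 7,113 kg, m_f = 7,113 − 5,400 = 1,713 kg; Δv = 441×9.80665×ln(4.152) = 4324.7×1.4237 ≈ 6157 m/s.
Total Δv = 2619 + 4013 + 6157 = 12789 m/s.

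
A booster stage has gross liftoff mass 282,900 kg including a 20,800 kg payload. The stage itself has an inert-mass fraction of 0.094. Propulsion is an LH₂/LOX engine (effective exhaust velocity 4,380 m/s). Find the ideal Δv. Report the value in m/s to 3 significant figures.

Stage wet mass = m₀ − payload = 282,900 − 20,800 = 262,100 kg.
Stage dry mass = ε × stage wet mass = 0.094 × 262,100 = 24,637.4 kg.
Burnout mass m_f = stage dry + payload = 24,637.4 + 20,800 = 45,437.4 kg.
Δv = v_e · ln(282,900/45,437.4) = 4380.0 × ln(6.226) = 4380.0 × 1.8288 ≈ 8010 m/s.

Δv ≈ 8010 m/s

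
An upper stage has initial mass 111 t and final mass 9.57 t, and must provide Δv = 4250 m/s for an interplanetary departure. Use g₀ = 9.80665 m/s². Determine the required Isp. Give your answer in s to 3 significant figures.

ln(m₀/m_f) = ln(111000/9570) = ln(11.6) = 2.4509.
From the ideal rocket equation, v_e = Δv / ln(m₀/m_f) = 4250 / 2.4509 = 1734.1 m/s.
Isp = v_e / g₀ = 1734.1 / 9.80665 = 176.8 s.

Isp ≈ 177 s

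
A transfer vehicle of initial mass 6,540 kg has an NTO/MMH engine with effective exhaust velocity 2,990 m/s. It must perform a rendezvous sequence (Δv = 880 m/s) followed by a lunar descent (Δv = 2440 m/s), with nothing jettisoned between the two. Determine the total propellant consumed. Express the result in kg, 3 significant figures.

total propellant consumed ≈ 4390 kg

After the first burn: m = 6540 × exp(−880/2990.0) = 6540 × 0.74504 = 4,872.56 kg.
After the second burn: m = 4,872.56 × exp(−2440/2990.0) = 4,872.56 × 0.44217 = 2,154.5 kg.
Total propellant = m₀ − m_final = 6540 − 2,154.5 = 4,385.5 kg.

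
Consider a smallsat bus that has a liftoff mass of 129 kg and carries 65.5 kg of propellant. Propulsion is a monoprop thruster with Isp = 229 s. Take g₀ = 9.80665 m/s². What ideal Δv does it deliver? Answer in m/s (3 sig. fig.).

v_e = Isp · g₀ = 229 × 9.80665 = 2245.7 m/s.
m_f = m₀ − m_prop = 129 − 65.5 = 63.5 kg.
From the ideal rocket equation, Δv = v_e · ln(m₀/m_f) = 2245.7 × ln(2.031) = 2245.7 × 0.7088 ≈ 1591.7 m/s.

Δv ≈ 1590 m/s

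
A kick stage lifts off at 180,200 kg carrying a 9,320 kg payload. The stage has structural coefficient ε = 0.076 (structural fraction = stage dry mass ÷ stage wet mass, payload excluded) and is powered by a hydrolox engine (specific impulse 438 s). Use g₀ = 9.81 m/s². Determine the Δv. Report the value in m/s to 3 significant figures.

Stage wet mass = m₀ − payload = 180,200 − 9,320 = 170,880 kg.
Stage dry mass = ε × stage wet mass = 0.076 × 170,880 = 12,986.9 kg.
Burnout mass m_f = stage dry + payload = 12,986.9 + 9,320 = 22,306.9 kg.
v_e = Isp · g₀ = 438 × 9.81 = 4296.8 m/s.
Δv = v_e · ln(180,200/22,306.9) = 4296.8 × ln(8.078) = 4296.8 × 2.0892 ≈ 8977 m/s.

Δv ≈ 8980 m/s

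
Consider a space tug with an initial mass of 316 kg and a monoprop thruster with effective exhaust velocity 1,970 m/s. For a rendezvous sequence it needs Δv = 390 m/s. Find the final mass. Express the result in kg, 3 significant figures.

final mass ≈ 259 kg

By the Tsiolkovsky rocket equation, m₀/m_f = exp(Δv / v_e) = exp(390 / 1970.0) = exp(0.1980) = 1.2189.
m_f = m₀ / 1.2189 = 316 / 1.2189 = 259.25 kg.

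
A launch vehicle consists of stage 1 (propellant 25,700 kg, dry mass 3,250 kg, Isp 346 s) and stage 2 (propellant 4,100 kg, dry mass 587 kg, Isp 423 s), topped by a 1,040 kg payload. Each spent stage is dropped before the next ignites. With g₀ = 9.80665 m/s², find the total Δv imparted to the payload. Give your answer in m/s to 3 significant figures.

Δv ≈ 9810 m/s

Ignition mass of stage 1 = 25,700+3,250 + 4,100+587 + 1,040 = 34,677 kg.
Stage 1: m₀ = 34,677 kg, m_f = 34,677 − 25,700 = 8,977 kg; Δv = 346×9.80665×ln(3.863) = 3393.1×1.3514 ≈ 4585 m/s.
Stage 2: m₀ = 5,727 kg, m_f = 5,727 − 4,100 = 1,627 kg; Δv = 423×9.80665×ln(3.52) = 4148.2×1.2585 ≈ 5220 m/s.
Total Δv = 4585 + 5220 = 9805 m/s.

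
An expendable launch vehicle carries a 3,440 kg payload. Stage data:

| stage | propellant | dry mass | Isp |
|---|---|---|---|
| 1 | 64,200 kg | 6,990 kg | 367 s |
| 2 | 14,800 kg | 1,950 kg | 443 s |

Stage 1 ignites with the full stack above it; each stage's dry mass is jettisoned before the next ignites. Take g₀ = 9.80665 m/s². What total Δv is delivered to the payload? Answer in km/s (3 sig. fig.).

Ignition mass of stage 1 = 64,200+6,990 + 14,800+1,950 + 3,440 = 91,380 kg.
Stage 1: m₀ = 91,380 kg, m_f = 91,380 − 64,200 = 27,180 kg; Δv = 367×9.80665×ln(3.362) = 3599.0×1.2125 ≈ 4364 m/s.
Stage 2: m₀ = 20,190 kg, m_f = 20,190 − 14,800 = 5,390 kg; Δv = 443×9.80665×ln(3.746) = 4344.3×1.3206 ≈ 5737 m/s.
Total Δv = 4364 + 5737 = 10101 m/s.

Δv ≈ 10.1 km/s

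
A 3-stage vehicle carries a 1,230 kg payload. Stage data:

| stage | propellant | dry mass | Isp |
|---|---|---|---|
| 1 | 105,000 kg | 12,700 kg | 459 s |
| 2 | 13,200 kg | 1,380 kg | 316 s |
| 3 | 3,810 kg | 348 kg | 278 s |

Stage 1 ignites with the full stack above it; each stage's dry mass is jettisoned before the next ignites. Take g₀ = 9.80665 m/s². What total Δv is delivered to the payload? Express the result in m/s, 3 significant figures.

Δv ≈ 13200 m/s

Ignition mass of stage 1 = 105,000+12,700 + 13,200+1,380 + 3,810+348 + 1,230 = 137,668 kg.
Stage 1: m₀ = 137,668 kg, m_f = 137,668 − 105,000 = 32,668 kg; Δv = 459×9.80665×ln(4.214) = 4501.3×1.4384 ≈ 6475 m/s.
Stage 2: m₀ = 19,968 kg, m_f = 19,968 − 13,200 = 6,768 kg; Δv = 316×9.80665×ln(2.95) = 3098.9×1.0819 ≈ 3353 m/s.
Stage 3: m₀ = 5,388 kg, m_f = 5,388 − 3,810 = 1,578 kg; Δv = 278×9.80665×ln(3.414) = 2726.2×1.2280 ≈ 3348 m/s.
Total Δv = 6475 + 3353 + 3348 = 13176 m/s.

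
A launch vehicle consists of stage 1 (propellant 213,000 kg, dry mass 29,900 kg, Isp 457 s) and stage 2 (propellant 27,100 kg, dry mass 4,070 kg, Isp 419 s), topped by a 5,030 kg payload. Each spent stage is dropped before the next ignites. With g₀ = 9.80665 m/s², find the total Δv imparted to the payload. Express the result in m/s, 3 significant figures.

Ignition mass of stage 1 = 213,000+29,900 + 27,100+4,070 + 5,030 = 279,100 kg.
Stage 1: m₀ = 279,100 kg, m_f = 279,100 − 213,000 = 66,100 kg; Δv = 457×9.80665×ln(4.222) = 4481.6×1.4404 ≈ 6455 m/s.
Stage 2: m₀ = 36,200 kg, m_f = 36,200 − 27,100 = 9,100 kg; Δv = 419×9.80665×ln(3.978) = 4109.0×1.3808 ≈ 5674 m/s.
Total Δv = 6455 + 5674 = 12129 m/s.

Δv ≈ 12100 m/s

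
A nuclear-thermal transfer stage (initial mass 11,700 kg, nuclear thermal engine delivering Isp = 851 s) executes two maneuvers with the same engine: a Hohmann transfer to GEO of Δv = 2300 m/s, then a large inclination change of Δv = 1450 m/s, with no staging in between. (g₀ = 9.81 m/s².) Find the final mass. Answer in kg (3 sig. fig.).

final mass ≈ 7470 kg

v_e = Isp · g₀ = 851 × 9.81 = 8348.3 m/s.
After the first burn: m = 11700 × exp(−2300/8348.3) = 11700 × 0.75919 = 8,882.52 kg.
After the second burn: m = 8,882.52 × exp(−1450/8348.3) = 8,882.52 × 0.84056 = 7,466.29 kg.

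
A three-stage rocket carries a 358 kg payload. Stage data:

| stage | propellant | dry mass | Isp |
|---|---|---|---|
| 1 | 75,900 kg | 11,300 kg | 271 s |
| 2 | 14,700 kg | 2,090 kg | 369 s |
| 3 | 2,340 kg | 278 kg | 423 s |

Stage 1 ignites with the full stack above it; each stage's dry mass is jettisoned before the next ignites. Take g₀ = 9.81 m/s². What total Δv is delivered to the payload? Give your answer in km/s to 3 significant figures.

Ignition mass of stage 1 = 75,900+11,300 + 14,700+2,090 + 2,340+278 + 358 = 106,966 kg.
Stage 1: m₀ = 106,966 kg, m_f = 106,966 − 75,900 = 31,066 kg; Δv = 271×9.81×ln(3.443) = 2658.5×1.2364 ≈ 3287 m/s.
Stage 2: m₀ = 19,766 kg, m_f = 19,766 − 14,700 = 5,066 kg; Δv = 369×9.81×ln(3.902) = 3619.9×1.3614 ≈ 4928 m/s.
Stage 3: m₀ = 2,976 kg, m_f = 2,976 − 2,340 = 636 kg; Δv = 423×9.81×ln(4.679) = 4149.6×1.5431 ≈ 6403 m/s.
Total Δv = 3287 + 4928 + 6403 = 14618 m/s.

Δv ≈ 14.6 km/s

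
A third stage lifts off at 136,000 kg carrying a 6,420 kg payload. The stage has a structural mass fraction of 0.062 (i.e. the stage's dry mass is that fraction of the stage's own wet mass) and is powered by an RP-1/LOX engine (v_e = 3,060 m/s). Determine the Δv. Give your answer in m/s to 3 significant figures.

Δv ≈ 6860 m/s

Stage wet mass = m₀ − payload = 136,000 − 6,420 = 129,580 kg.
Stage dry mass = ε × stage wet mass = 0.062 × 129,580 = 8,033.96 kg.
Burnout mass m_f = stage dry + payload = 8,033.96 + 6,420 = 14,453.96 kg.
Δv = v_e · ln(136,000/14,453.96) = 3060.0 × ln(9.409) = 3060.0 × 2.2417 ≈ 6860 m/s.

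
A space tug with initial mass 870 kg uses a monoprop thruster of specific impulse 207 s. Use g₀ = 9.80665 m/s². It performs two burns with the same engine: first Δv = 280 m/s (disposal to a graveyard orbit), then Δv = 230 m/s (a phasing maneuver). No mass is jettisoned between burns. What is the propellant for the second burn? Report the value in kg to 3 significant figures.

propellant for the second burn ≈ 81.2 kg

v_e = Isp · g₀ = 207 × 9.80665 = 2030.0 m/s.
After the first burn: m = 870 × exp(−280/2030.0) = 870 × 0.87116 = 757.909 kg.
After the second burn: m = 757.909 × exp(−230/2030.0) = 757.909 × 0.89288 = 676.722 kg.
Second-burn propellant = 757.909 − 676.722 = 81.187 kg.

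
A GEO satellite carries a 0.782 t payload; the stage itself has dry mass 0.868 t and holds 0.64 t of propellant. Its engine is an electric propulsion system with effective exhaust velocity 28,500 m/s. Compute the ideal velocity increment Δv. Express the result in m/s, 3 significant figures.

Δv ≈ 9340 m/s

m₀ = payload + dry + propellant = 0.782 + 0.868 + 0.64 = 2.29 t.
m_f = payload + dry = 0.782 + 0.868 = 1.65 t.
Δv = v_e · ln(m₀/m_f) = 28500.0 × ln(1.388) = 28500.0 × 0.3278 ≈ 9341.6 m/s.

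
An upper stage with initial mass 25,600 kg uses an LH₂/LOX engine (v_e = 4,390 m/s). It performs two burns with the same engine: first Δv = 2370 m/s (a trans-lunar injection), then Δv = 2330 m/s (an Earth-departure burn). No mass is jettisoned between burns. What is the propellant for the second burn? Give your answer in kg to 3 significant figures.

propellant for the second burn ≈ 6140 kg

After the first burn: m = 25600 × exp(−2370/4390.0) = 25600 × 0.58283 = 14,920.4 kg.
After the second burn: m = 14,920.4 × exp(−2330/4390.0) = 14,920.4 × 0.58816 = 8,775.58 kg.
Second-burn propellant = 14,920.4 − 8,775.58 = 6,144.82 kg.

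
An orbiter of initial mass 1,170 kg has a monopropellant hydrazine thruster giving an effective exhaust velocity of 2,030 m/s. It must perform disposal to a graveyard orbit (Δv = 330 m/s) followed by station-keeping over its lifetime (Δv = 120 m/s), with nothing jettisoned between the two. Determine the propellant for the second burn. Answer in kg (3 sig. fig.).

After the first burn: m = 1170 × exp(−330/2030.0) = 1170 × 0.84996 = 994.453 kg.
After the second burn: m = 994.453 × exp(−120/2030.0) = 994.453 × 0.94260 = 937.371 kg.
Second-burn propellant = 994.453 − 937.371 = 57.082 kg.

propellant for the second burn ≈ 57.1 kg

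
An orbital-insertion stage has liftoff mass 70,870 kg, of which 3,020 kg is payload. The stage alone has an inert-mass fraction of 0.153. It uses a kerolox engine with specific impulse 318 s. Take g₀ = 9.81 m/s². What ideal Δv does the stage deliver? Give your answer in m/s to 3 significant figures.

Δv ≈ 5200 m/s

Stage wet mass = m₀ − payload = 70,870 − 3,020 = 67,850 kg.
Stage dry mass = ε × stage wet mass = 0.153 × 67,850 = 10,381.1 kg.
Burnout mass m_f = stage dry + payload = 10,381.1 + 3,020 = 13,401.1 kg.
v_e = Isp · g₀ = 318 × 9.81 = 3119.6 m/s.
Rocket equation: Δv = v_e · ln(70,870/13,401.1) = 3119.6 × ln(5.288) = 3119.6 × 1.6655 ≈ 5196 m/s.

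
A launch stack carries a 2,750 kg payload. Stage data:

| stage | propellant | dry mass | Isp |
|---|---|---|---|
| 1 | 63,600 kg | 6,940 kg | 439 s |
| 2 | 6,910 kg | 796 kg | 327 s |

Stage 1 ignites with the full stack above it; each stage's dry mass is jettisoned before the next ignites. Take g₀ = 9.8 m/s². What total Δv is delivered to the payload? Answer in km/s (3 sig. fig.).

Δv ≈ 10.1 km/s

Ignition mass of stage 1 = 63,600+6,940 + 6,910+796 + 2,750 = 80,996 kg.
Stage 1: m₀ = 80,996 kg, m_f = 80,996 − 63,600 = 17,396 kg; Δv = 439×9.8×ln(4.656) = 4302.2×1.5382 ≈ 6617 m/s.
Stage 2: m₀ = 10,456 kg, m_f = 10,456 − 6,910 = 3,546 kg; Δv = 327×9.8×ln(2.949) = 3204.6×1.0814 ≈ 3465 m/s.
Total Δv = 6617 + 3465 = 10082 m/s.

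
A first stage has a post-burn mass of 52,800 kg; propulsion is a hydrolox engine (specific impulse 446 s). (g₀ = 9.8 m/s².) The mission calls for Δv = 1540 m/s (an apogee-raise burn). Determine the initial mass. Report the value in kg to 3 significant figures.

v_e = Isp · g₀ = 446 × 9.8 = 4370.8 m/s.
m₀/m_f = exp(Δv / v_e) = exp(1540 / 4370.8) = exp(0.3523) = 1.4224.
m₀ = m_f × 1.4224 = 52,800 × 1.4224 = 75,102.7 kg.

initial mass ≈ 75100 kg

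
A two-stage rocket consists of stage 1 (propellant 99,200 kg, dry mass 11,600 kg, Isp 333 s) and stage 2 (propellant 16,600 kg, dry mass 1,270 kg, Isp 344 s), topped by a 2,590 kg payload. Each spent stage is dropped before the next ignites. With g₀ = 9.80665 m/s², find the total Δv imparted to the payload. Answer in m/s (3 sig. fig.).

Δv ≈ 10200 m/s

Ignition mass of stage 1 = 99,200+11,600 + 16,600+1,270 + 2,590 = 131,260 kg.
Stage 1: m₀ = 131,260 kg, m_f = 131,260 − 99,200 = 32,060 kg; Δv = 333×9.80665×ln(4.094) = 3265.6×1.4096 ≈ 4603 m/s.
Stage 2: m₀ = 20,460 kg, m_f = 20,460 − 16,600 = 3,860 kg; Δv = 344×9.80665×ln(5.301) = 3373.5×1.6678 ≈ 5626 m/s.
Total Δv = 4603 + 5626 = 10229 m/s.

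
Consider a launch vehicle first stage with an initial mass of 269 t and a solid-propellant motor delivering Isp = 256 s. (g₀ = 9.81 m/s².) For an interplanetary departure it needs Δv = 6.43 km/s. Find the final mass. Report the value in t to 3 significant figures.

final mass ≈ 20.8 t

v_e = Isp · g₀ = 256 × 9.81 = 2511.4 m/s.
Using Δv = v_e ln(m₀/m_f): m₀/m_f = exp(Δv / v_e) = exp(6430 / 2511.4) = exp(2.5604) = 12.9405.
m_f = m₀ / 12.9405 = 269 / 12.9405 = 20.7875 t.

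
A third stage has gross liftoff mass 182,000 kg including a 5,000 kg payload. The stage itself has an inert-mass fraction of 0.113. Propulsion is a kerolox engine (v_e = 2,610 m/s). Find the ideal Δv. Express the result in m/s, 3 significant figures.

Stage wet mass = m₀ − payload = 182,000 − 5,000 = 177,000 kg.
Stage dry mass = ε × stage wet mass = 0.113 × 177,000 = 20,001 kg.
Burnout mass m_f = stage dry + payload = 20,001 + 5,000 = 25,001 kg.
From the ideal rocket equation, Δv = v_e · ln(182,000/25,001) = 2610.0 × ln(7.28) = 2610.0 × 1.9851 ≈ 5181 m/s.

Δv ≈ 5180 m/s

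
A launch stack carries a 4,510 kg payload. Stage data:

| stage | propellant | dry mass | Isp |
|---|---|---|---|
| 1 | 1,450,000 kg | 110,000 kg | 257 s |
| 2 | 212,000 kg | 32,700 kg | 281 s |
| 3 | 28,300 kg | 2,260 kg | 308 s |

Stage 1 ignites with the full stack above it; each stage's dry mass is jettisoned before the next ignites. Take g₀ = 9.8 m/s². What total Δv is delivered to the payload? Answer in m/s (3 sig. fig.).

Δv ≈ 12800 m/s

Ignition mass of stage 1 = 1,450,000+110,000 + 212,000+32,700 + 28,300+2,260 + 4,510 = 1,839,770 kg.
Stage 1: m₀ = 1,839,770 kg, m_f = 1,839,770 − 1,450,000 = 389,770 kg; Δv = 257×9.8×ln(4.72) = 2518.6×1.5518 ≈ 3908 m/s.
Stage 2: m₀ = 279,770 kg, m_f = 279,770 − 212,000 = 67,770 kg; Δv = 281×9.8×ln(4.128) = 2753.8×1.4178 ≈ 3904 m/s.
Stage 3: m₀ = 35,070 kg, m_f = 35,070 − 28,300 = 6,770 kg; Δv = 308×9.8×ln(5.18) = 3018.4×1.6448 ≈ 4965 m/s.
Total Δv = 3908 + 3904 + 4965 = 12777 m/s.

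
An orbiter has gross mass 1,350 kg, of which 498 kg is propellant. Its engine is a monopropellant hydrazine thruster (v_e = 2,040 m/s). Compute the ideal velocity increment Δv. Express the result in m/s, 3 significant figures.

m_f = m₀ − m_prop = 1,350 − 498 = 852 kg.
By the Tsiolkovsky rocket equation, Δv = v_e · ln(m₀/m_f) = 2040.0 × ln(1.585) = 2040.0 × 0.4603 ≈ 939.0 m/s.

Δv ≈ 939 m/s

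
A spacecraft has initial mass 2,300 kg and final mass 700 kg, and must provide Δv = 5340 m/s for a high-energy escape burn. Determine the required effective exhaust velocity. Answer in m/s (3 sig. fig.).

v_e ≈ 4490 m/s

ln(m₀/m_f) = ln(2300/700) = ln(3.286) = 1.1896.
Using Δv = v_e ln(m₀/m_f): v_e = Δv / ln(m₀/m_f) = 5340 / 1.1896 = 4489.0 m/s.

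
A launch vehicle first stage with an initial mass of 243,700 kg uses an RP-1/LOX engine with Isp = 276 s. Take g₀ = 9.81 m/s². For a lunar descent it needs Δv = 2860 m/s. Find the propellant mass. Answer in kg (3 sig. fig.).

propellant mass ≈ 159000 kg

v_e = Isp · g₀ = 276 × 9.81 = 2707.6 m/s.
Rocket equation: m₀/m_f = exp(Δv / v_e) = exp(2860 / 2707.6) = exp(1.0563) = 2.8757.
m_f = 243,700 / 2.8757 = 84,744.6 kg, so propellant = m₀ − m_f = 243,700 − 84,744.6 = 158,955.4 kg.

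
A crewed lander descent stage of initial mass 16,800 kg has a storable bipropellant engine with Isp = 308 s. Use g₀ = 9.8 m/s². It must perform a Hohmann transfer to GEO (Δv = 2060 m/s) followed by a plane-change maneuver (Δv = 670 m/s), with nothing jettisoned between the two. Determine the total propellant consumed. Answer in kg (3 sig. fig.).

total propellant consumed ≈ 10000 kg

v_e = Isp · g₀ = 308 × 9.8 = 3018.4 m/s.
After the first burn: m = 16800 × exp(−2060/3018.4) = 16800 × 0.50536 = 8,490.05 kg.
After the second burn: m = 8,490.05 × exp(−670/3018.4) = 8,490.05 × 0.80094 = 6,800.02 kg.
Total propellant = m₀ − m_final = 16800 − 6,800.02 = 9,999.98 kg.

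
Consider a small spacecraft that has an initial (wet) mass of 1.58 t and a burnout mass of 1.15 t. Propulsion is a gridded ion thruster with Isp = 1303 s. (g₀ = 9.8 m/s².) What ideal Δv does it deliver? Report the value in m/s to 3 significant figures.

Δv ≈ 4060 m/s

v_e = Isp · g₀ = 1303 × 9.8 = 12769.4 m/s.
Δv = v_e · ln(m₀/m_f) = 12769.4 × ln(1.374) = 12769.4 × 0.3177 ≈ 4056.4 m/s.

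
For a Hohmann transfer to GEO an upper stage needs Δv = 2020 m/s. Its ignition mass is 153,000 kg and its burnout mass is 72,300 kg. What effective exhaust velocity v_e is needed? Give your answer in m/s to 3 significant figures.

v_e ≈ 2690 m/s

ln(m₀/m_f) = ln(153000/72300) = ln(2.116) = 0.7496.
Using Δv = v_e ln(m₀/m_f): v_e = Δv / ln(m₀/m_f) = 2020 / 0.7496 = 2694.7 m/s.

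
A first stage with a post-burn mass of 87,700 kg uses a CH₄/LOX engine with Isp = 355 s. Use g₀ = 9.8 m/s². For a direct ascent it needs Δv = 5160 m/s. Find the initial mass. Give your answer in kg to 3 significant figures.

v_e = Isp · g₀ = 355 × 9.8 = 3479.0 m/s.
m₀/m_f = exp(Δv / v_e) = exp(5160 / 3479.0) = exp(1.4832) = 4.4070.
m₀ = m_f × 4.4070 = 87,700 × 4.4070 = 386,494 kg.

initial mass ≈ 386000 kg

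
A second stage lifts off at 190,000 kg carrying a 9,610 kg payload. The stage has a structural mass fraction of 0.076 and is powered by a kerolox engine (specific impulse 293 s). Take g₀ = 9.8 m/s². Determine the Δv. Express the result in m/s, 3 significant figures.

Δv ≈ 6020 m/s

Stage wet mass = m₀ − payload = 190,000 − 9,610 = 180,390 kg.
Stage dry mass = ε × stage wet mass = 0.076 × 180,390 = 13,709.6 kg.
Burnout mass m_f = stage dry + payload = 13,709.6 + 9,610 = 23,319.6 kg.
v_e = Isp · g₀ = 293 × 9.8 = 2871.4 m/s.
By the Tsiolkovsky rocket equation, Δv = v_e · ln(190,000/23,319.6) = 2871.4 × ln(8.148) = 2871.4 × 2.0977 ≈ 6023 m/s.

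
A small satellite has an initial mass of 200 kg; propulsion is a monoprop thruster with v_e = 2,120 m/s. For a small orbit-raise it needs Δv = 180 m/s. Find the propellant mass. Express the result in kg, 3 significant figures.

From the ideal rocket equation, m₀/m_f = exp(Δv / v_e) = exp(180 / 2120.0) = exp(0.0849) = 1.0886.
m_f = 200 / 1.0886 = 183.722 kg, so propellant = m₀ − m_f = 200 − 183.722 = 16.278 kg.

propellant mass ≈ 16.3 kg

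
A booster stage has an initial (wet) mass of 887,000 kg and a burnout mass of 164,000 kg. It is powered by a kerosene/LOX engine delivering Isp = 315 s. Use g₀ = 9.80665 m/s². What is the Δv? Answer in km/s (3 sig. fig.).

Δv ≈ 5.21 km/s

v_e = Isp · g₀ = 315 × 9.80665 = 3089.1 m/s.
By the Tsiolkovsky rocket equation, Δv = v_e · ln(m₀/m_f) = 3089.1 × ln(5.409) = 3089.1 × 1.6880 ≈ 5214.3 m/s.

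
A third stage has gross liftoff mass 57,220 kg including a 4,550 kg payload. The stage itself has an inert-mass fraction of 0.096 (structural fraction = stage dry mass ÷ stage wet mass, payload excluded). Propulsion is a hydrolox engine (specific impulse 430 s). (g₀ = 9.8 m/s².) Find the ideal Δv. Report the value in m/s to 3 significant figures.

Stage wet mass = m₀ − payload = 57,220 − 4,550 = 52,670 kg.
Stage dry mass = ε × stage wet mass = 0.096 × 52,670 = 5,056.32 kg.
Burnout mass m_f = stage dry + payload = 5,056.32 + 4,550 = 9,606.32 kg.
v_e = Isp · g₀ = 430 × 9.8 = 4214.0 m/s.
From the ideal rocket equation, Δv = v_e · ln(57,220/9,606.32) = 4214.0 × ln(5.956) = 4214.0 × 1.7845 ≈ 7520 m/s.

Δv ≈ 7520 m/s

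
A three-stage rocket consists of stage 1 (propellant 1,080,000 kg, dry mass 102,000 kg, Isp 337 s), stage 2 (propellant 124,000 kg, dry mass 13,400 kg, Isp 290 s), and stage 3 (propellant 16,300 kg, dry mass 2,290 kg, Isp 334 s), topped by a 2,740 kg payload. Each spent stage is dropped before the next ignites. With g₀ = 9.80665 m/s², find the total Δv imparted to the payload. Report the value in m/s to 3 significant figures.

Ignition mass of stage 1 = 1,080,000+102,000 + 124,000+13,400 + 16,300+2,290 + 2,740 = 1,340,730 kg.
Stage 1: m₀ = 1,340,730 kg, m_f = 1,340,730 − 1,080,000 = 260,730 kg; Δv = 337×9.80665×ln(5.142) = 3304.8×1.6375 ≈ 5412 m/s.
Stage 2: m₀ = 158,730 kg, m_f = 158,730 − 124,000 = 34,730 kg; Δv = 290×9.80665×ln(4.57) = 2843.9×1.5196 ≈ 4322 m/s.
Stage 3: m₀ = 21,330 kg, m_f = 21,330 − 16,300 = 5,030 kg; Δv = 334×9.80665×ln(4.241) = 3275.4×1.4447 ≈ 4732 m/s.
Total Δv = 5412 + 4322 + 4732 = 14466 m/s.

Δv ≈ 14500 m/s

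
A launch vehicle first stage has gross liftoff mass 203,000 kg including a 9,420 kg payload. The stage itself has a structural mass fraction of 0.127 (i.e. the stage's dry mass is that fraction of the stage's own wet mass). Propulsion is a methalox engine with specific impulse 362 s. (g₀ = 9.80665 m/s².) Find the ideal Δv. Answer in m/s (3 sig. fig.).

Δv ≈ 6340 m/s

Stage wet mass = m₀ − payload = 203,000 − 9,420 = 193,580 kg.
Stage dry mass = ε × stage wet mass = 0.127 × 193,580 = 24,584.7 kg.
Burnout mass m_f = stage dry + payload = 24,584.7 + 9,420 = 34,004.7 kg.
v_e = Isp · g₀ = 362 × 9.80665 = 3550.0 m/s.
Δv = v_e · ln(203,000/34,004.7) = 3550.0 × ln(5.97) = 3550.0 × 1.7867 ≈ 6343 m/s.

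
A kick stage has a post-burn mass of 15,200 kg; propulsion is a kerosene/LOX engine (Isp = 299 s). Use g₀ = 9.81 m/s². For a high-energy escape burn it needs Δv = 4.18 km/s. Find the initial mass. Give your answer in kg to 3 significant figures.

v_e = Isp · g₀ = 299 × 9.81 = 2933.2 m/s.
Using Δv = v_e ln(m₀/m_f): m₀/m_f = exp(Δv / v_e) = exp(4180 / 2933.2) = exp(1.4251) = 4.1581.
m₀ = m_f × 4.1581 = 15,200 × 4.1581 = 63,203.1 kg.

initial mass ≈ 63200 kg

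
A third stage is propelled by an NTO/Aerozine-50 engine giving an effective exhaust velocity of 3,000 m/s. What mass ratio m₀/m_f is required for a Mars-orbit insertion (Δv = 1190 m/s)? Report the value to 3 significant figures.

mass ratio ≈ 1.49

m₀/m_f = exp(Δv / v_e) = exp(1190 / 3000.0) = exp(0.3967) = 1.4869.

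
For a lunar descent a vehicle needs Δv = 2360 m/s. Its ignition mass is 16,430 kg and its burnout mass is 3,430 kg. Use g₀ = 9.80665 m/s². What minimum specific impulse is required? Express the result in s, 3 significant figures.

Isp ≈ 154 s

ln(m₀/m_f) = ln(16430/3430) = ln(4.79) = 1.5665.
By the Tsiolkovsky rocket equation, v_e = Δv / ln(m₀/m_f) = 2360 / 1.5665 = 1506.5 m/s.
Isp = v_e / g₀ = 1506.5 / 9.80665 = 153.6 s.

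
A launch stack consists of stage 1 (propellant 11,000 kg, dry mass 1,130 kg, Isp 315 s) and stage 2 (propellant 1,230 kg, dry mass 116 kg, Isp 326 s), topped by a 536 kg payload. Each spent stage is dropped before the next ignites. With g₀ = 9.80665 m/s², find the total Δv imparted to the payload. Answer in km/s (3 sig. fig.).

Ignition mass of stage 1 = 11,000+1,130 + 1,230+116 + 536 = 14,012 kg.
Stage 1: m₀ = 14,012 kg, m_f = 14,012 − 11,000 = 3,012 kg; Δv = 315×9.80665×ln(4.652) = 3089.1×1.5373 ≈ 4749 m/s.
Stage 2: m₀ = 1,882 kg, m_f = 1,882 − 1,230 = 652 kg; Δv = 326×9.80665×ln(2.887) = 3197.0×1.0600 ≈ 3389 m/s.
Total Δv = 4749 + 3389 = 8138 m/s.

Δv ≈ 8.14 km/s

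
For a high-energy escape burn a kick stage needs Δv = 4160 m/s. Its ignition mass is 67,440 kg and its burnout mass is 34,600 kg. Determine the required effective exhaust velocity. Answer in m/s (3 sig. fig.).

v_e ≈ 6230 m/s

ln(m₀/m_f) = ln(67440/34600) = ln(1.949) = 0.6674.
Rocket equation: v_e = Δv / ln(m₀/m_f) = 4160 / 0.6674 = 6233.3 m/s.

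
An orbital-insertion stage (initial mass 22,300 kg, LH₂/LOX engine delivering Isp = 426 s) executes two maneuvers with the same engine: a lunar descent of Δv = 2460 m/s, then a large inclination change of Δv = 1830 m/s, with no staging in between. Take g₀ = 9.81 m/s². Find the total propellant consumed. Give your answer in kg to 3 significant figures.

v_e = Isp · g₀ = 426 × 9.81 = 4179.1 m/s.
After the first burn: m = 22300 × exp(−2460/4179.1) = 22300 × 0.55508 = 12,378.3 kg.
After the second burn: m = 12,378.3 × exp(−1830/4179.1) = 12,378.3 × 0.64539 = 7,988.83 kg.
Total propellant = m₀ − m_final = 22300 − 7,988.83 = 14,311.17 kg.

total propellant consumed ≈ 14300 kg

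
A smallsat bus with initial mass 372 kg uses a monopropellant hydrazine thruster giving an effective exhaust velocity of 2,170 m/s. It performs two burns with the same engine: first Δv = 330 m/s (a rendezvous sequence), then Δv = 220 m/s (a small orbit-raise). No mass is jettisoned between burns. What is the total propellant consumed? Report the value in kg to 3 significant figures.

After the first burn: m = 372 × exp(−330/2170.0) = 372 × 0.85892 = 319.518 kg.
After the second burn: m = 319.518 × exp(−220/2170.0) = 319.518 × 0.90359 = 288.713 kg.
Total propellant = m₀ − m_final = 372 − 288.713 = 83.287 kg.

total propellant consumed ≈ 83.3 kg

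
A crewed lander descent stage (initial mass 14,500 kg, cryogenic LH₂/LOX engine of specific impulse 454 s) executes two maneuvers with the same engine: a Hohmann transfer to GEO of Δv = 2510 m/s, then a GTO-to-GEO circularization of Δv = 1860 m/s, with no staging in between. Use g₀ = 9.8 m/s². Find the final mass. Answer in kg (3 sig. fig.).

final mass ≈ 5430 kg

v_e = Isp · g₀ = 454 × 9.8 = 4449.2 m/s.
After the first burn: m = 14500 × exp(−2510/4449.2) = 14500 × 0.56885 = 8,248.33 kg.
After the second burn: m = 8,248.33 × exp(−1860/4449.2) = 8,248.33 × 0.65833 = 5,430.12 kg.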